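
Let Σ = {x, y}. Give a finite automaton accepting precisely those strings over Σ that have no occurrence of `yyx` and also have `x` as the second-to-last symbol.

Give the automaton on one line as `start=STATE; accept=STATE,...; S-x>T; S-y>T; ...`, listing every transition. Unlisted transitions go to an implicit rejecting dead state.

start=A; accept=D,E; A-x>B; A-y>C; B-x>D; B-y>E; C-x>F; C-y>G; D-x>D; D-y>E; E-x>F; E-y>G; F-x>D; F-y>E; G-x>H; G-y>G; H-x>I; H-y>J; I-x>I; I-y>J; J-x>H; J-y>K; K-x>H; K-y>K

Run two small machines in parallel and take their product. The first has 4 states tracking partial matches of the forbidden pattern `yyx`; the second has 7 states tracking the last 2 symbols read. A product state is a pair (one from each), accepting exactly when both do.
       x  y 
>  A   B  C 
   B   D  E 
   C   F  G 
 * D   D  E 
 * E   F  G 
   F   D  E 
   G   H  G 
   H   I  J 
   I   I  J 
   J   H  K 
   K   H  K 
(> = start, * = accepting)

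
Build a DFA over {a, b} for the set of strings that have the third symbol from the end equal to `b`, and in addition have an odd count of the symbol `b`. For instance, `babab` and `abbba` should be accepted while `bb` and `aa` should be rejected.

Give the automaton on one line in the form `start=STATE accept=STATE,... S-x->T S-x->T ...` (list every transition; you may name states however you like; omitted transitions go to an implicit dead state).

Run two small machines in parallel and take their product. The first has 15 states tracking the last 3 symbols read; the second has 2 states tracking the count of `b`s modulo 2. A product state is a pair (one from each), accepting exactly when both do. Minimizing collapses redundant product states.
12 states suffice.
          a    b  
>  q0     q0   q1 
   q1     q2   q3 
   q2     q4   q5 
   q3     q6   q7 
 * q4     q8   q5 
   q5     q6   q9 
   q6     q0  q10 
 * q7    q11   q3 
   q8     q8   q5 
   q9    q11   q3 
 * q10    q2   q3 
 * q11    q4   q5 
(> = start, * = accepting)

start=q0 accept=q4,q7,q10,q11 q0-a->q0 q0-b->q1 q1-a->q2 q1-b->q3 q2-a->q4 q2-b->q5 q3-a->q6 q3-b->q7 q4-a->q8 q4-b->q5 q5-a->q6 q5-b->q9 q6-a->q0 q6-b->q10 q7-a->q11 q7-b->q3 q8-a->q8 q8-b->q5 q9-a->q11 q9-b->q3 q10-a->q2 q10-b->q3 q11-a->q4 q11-b->q5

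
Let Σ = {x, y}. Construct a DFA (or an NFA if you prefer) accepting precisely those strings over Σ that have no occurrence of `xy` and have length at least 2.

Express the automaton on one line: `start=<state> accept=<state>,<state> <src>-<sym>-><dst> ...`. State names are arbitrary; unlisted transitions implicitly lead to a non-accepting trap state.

start=q0 accept=q3,q5 q0-x->q1 q0-y->q2 q1-x->q3 q1-y->q4 q2-x->q3 q2-y->q5 q3-x->q3 q3-y->q4 q4-x->q4 q4-y->q4 q5-x->q3 q5-y->q5

Run two small machines in parallel and take their product. The first has 3 states tracking partial matches of the forbidden pattern `xy`; the second has 4 states tracking the input length, saturating at 3. A product state is a pair (one from each), accepting exactly when both do. After merging equivalent states the machine shrinks.
A 6-state machine:
        x   y  
>  q0   q1  q2 
   q1   q3  q4 
   q2   q3  q5 
 * q3   q3  q4 
   q4   q4  q4 
 * q5   q3  q5 
(> = start, * = accepting)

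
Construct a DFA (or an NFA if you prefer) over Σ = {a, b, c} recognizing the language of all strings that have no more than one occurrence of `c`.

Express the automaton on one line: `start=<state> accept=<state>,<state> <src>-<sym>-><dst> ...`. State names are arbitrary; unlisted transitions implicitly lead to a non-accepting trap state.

start=s0 accept=s0,s1 s0-a->s0 s0-b->s0 s0-c->s1 s1-a->s1 s1-b->s1 s1-c->s2 s2-a->s2 s2-b->s2 s2-c->s2

Only the number of `c`s matters, and only up to 2. Make a chain s0 → s1 → s2 advanced by each `c` (with s2 absorbing); every other symbol self-loops. The accepting set is {s0, s1}.
With 3 states:
        a   b   c  
>* s0   s0  s0  s1 
 * s1   s1  s1  s2 
   s2   s2  s2  s2 
(> = start, * = accepting)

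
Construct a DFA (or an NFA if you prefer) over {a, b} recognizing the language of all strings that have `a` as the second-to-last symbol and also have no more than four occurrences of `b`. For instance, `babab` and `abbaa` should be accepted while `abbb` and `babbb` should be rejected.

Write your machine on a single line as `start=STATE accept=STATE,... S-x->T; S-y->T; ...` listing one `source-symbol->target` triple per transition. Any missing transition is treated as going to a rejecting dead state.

Build one automaton per condition and run them in lockstep. One (7 states) tracks the last 2 symbols read; the other (6 states) tracks the count of `b`s, saturating at 5. Each combined state is a pair, one component from each; accept when both components accept. After merging equivalent states the machine shrinks.
With 20 states:
          a    b  
>  S0     S1   S2 
   S1     S3   S4 
   S2     S5   S6 
 * S3     S3   S4 
 * S4     S5   S6 
   S5     S7   S8 
   S6     S9  S10 
 * S7     S7   S8 
 * S8     S9  S10 
   S9    S11  S12 
   S10   S13  S14 
 * S11   S11  S12 
 * S12   S13  S14 
   S13   S15  S16 
   S14   S17  S18 
 * S15   S15  S16 
 * S16   S17  S18 
   S17   S19  S18 
   S18   S18  S18 
 * S19   S19  S18 
(> = start, * = accepting)

start=S0; accept=S3,S4,S7,S8,S11,S12,S15,S16,S19; S0-a->S1; S0-b->S2; S1-a->S3; S1-b->S4; S2-a->S5; S2-b->S6; S3-a->S3; S3-b->S4; S4-a->S5; S4-b->S6; S5-a->S7; S5-b->S8; S6-a->S9; S6-b->S10; S7-a->S7; S7-b->S8; S8-a->S9; S8-b->S10; S9-a->S11; S9-b->S12; S10-a->S13; S10-b->S14; S11-a->S11; S11-b->S12; S12-a->S13; S12-b->S14; S13-a->S15; S13-b->S16; S14-a->S17; S14-b->S18; S15-a->S15; S15-b->S16; S16-a->S17; S16-b->S18; S17-a->S19; S17-b->S18; S18-a->S18; S18-b->S18; S19-a->S19; S19-b->S18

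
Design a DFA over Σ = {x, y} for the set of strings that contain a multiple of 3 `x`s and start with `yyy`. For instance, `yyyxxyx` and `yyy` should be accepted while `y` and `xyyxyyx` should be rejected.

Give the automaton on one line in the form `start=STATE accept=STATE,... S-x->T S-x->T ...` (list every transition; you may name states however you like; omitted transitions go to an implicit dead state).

Run two small machines in parallel and take their product. The first has 3 states tracking the count of `x`s modulo 3; the second has 5 states tracking whether the input so far still matches the prefix `yyy`. A product state is a pair (one from each), accepting exactly when both do.
With 9 states:
        x   y  
>  q0   q1  q2 
   q1   q3  q1 
   q2   q1  q4 
   q3   q5  q3 
   q4   q1  q6 
   q5   q1  q5 
 * q6   q7  q6 
   q7   q8  q7 
   q8   q6  q8 
(> = start, * = accepting)

start=q0 accept=q6 q0-x->q1 q0-y->q2 q1-x->q3 q1-y->q1 q2-x->q1 q2-y->q4 q3-x->q5 q3-y->q3 q4-x->q1 q4-y->q6 q5-x->q1 q5-y->q5 q6-x->q7 q6-y->q6 q7-x->q8 q7-y->q7 q8-x->q6 q8-y->q8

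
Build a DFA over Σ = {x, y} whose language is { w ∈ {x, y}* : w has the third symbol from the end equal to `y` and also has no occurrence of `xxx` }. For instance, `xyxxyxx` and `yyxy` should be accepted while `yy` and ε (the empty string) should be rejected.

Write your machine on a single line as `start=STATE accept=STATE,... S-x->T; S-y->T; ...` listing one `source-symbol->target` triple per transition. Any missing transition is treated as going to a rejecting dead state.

start=A; accept=L,M,N,O; A-x->B; A-y->C; B-x->D; B-y->E; C-x->F; C-y->G; D-x->H; D-y->I; E-x->J; E-y->K; F-x->L; F-y->M; G-x->N; G-y->O; H-x->H; H-y->P; I-x->J; I-y->K; J-x->L; J-y->M; K-x->N; K-y->O; L-x->H; L-y->I; M-x->J; M-y->K; N-x->L; N-y->M; O-x->N; O-y->O; P-x->Q; P-y->R; Q-x->S; Q-y->T; R-x->U; R-y->V; S-x->H; S-y->P; T-x->Q; T-y->R; U-x->S; U-y->T; V-x->U; V-y->V

Handle the two conditions separately and then intersect. One (15 states) tracks the last 3 symbols read; the other (4 states) tracks partial matches of the forbidden pattern `xxx`. Each combined state is a pair, one component from each; accept when both components accept.
A 22-state machine:
       x  y 
>  A   B  C 
   B   D  E 
   C   F  G 
   D   H  I 
   E   J  K 
   F   L  M 
   G   N  O 
   H   H  P 
   I   J  K 
   J   L  M 
   K   N  O 
 * L   H  I 
 * M   J  K 
 * N   L  M 
 * O   N  O 
   P   Q  R 
   Q   S  T 
   R   U  V 
   S   H  P 
   T   Q  R 
   U   S  T 
   V   U  V 
(> = start, * = accepting)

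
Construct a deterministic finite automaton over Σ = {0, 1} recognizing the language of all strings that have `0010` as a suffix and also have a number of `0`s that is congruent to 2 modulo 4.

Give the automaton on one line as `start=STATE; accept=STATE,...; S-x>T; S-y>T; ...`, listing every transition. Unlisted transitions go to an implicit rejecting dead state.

Build one automaton per condition and run them in lockstep. One (5 states) tracks how much of the suffix `0010` has currently been matched; the other (4 states) tracks the count of `0`s modulo 4. Each combined state is a pair, one component from each; accept when both components accept. Equivalent product states are then merged.
With 8 states:
        0   1  
>  S0   S1  S0 
   S1   S2  S1 
   S2   S3  S2 
   S3   S4  S3 
   S4   S5  S0 
   S5   S2  S6 
   S6   S7  S1 
 * S7   S3  S2 
(> = start, * = accepting)

start=S0; accept=S7; S0-0>S1; S0-1>S0; S1-0>S2; S1-1>S1; S2-0>S3; S2-1>S2; S3-0>S4; S3-1>S3; S4-0>S5; S4-1>S0; S5-0>S2; S5-1>S6; S6-0>S7; S6-1>S1; S7-0>S3; S7-1>S2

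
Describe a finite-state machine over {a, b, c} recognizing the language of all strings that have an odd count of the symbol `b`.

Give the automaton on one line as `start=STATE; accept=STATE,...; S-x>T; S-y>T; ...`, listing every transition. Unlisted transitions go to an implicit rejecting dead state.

start=q0; accept=q1; q0-a>q0; q0-b>q1; q0-c>q0; q1-a>q1; q1-b>q0; q1-c>q1

Keep the running count of `b`s modulo 2: each `b` advances along the cycle q0 → q1 → q0 while other symbols loop. Accept at q1.
2 states suffice.
        a   b   c  
>  q0   q0  q1  q0 
 * q1   q1  q0  q1 
(> = start, * = accepting)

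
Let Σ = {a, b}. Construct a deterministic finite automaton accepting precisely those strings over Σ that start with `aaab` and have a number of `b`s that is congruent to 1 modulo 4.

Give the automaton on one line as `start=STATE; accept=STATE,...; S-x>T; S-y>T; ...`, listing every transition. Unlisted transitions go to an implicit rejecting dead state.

Run two small machines in parallel and take their product. One (6 states) tracks whether the input so far still matches the prefix `aaab`; the other (4 states) tracks the count of `b`s modulo 4. Each combined state is a pair, one component from each; accept when both components accept.
With 12 states:
          a    b  
>  S0     S1   S2 
   S1     S3   S2 
   S2     S2   S4 
   S3     S5   S2 
   S4     S4   S6 
   S5     S7   S8 
   S6     S6   S7 
   S7     S7   S2 
 * S8     S8   S9 
   S9     S9  S10 
   S10   S10  S11 
   S11   S11   S8 
(> = start, * = accepting)

start=S0; accept=S8; S0-a>S1; S0-b>S2; S1-a>S3; S1-b>S2; S2-a>S2; S2-b>S4; S3-a>S5; S3-b>S2; S4-a>S4; S4-b>S6; S5-a>S7; S5-b>S8; S6-a>S6; S6-b>S7; S7-a>S7; S7-b>S2; S8-a>S8; S8-b>S9; S9-a>S9; S9-b>S10; S10-a>S10; S10-b>S11; S11-a>S11; S11-b>S8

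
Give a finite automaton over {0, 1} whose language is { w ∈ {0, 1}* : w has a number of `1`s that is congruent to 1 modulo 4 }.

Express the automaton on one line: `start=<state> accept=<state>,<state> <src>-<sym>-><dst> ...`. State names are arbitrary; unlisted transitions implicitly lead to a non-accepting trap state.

start=q0 accept=q1 q0-0->q0 q0-1->q1 q1-0->q1 q1-1->q2 q2-0->q2 q2-1->q3 q3-0->q3 q3-1->q0

Keep the running count of `1`s modulo 4: each `1` advances along the cycle q0 → q1 → q2 → q3 → q0 while other symbols loop. Accept at q1.
With 4 states:
        0   1  
>  q0   q0  q1 
 * q1   q1  q2 
   q2   q2  q3 
   q3   q3  q0 
(> = start, * = accepting)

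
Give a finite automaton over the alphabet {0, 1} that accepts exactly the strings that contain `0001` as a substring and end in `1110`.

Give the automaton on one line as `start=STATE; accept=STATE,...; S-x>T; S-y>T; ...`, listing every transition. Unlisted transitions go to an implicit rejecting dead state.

Run two small machines in parallel and take their product. One (5 states) tracks whether and how much of `0001` has been seen; the other (5 states) tracks how much of the suffix `1110` has currently been matched. Each combined state is a pair, one component from each; accept when both components accept. Equivalent product states are then merged.
With 8 states:
        0   1  
>  S0   S1  S0 
   S1   S2  S0 
   S2   S3  S0 
   S3   S3  S4 
   S4   S3  S5 
   S5   S3  S6 
   S6   S7  S6 
 * S7   S3  S4 
(> = start, * = accepting)

start=S0; accept=S7; S0-0>S1; S0-1>S0; S1-0>S2; S1-1>S0; S2-0>S3; S2-1>S0; S3-0>S3; S3-1>S4; S4-0>S3; S4-1>S5; S5-0>S3; S5-1>S6; S6-0>S7; S6-1>S6; S7-0>S3; S7-1>S4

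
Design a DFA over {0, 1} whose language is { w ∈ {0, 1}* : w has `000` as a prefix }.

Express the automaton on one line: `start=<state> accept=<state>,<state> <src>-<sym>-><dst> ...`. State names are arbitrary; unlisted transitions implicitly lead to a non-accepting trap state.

Walk along `000` while the input agrees: from q0 take `0` to q1, and so on. Any deviation drops to the rejecting sink q4. Once q3 is reached the prefix is confirmed and every continuation is accepted.
A 5-state machine:
        0   1  
>  q0   q1  q4 
   q1   q2  q4 
   q2   q3  q4 
 * q3   q3  q3 
   q4   q4  q4 
(> = start, * = accepting)

start=q0 accept=q3 q0-0->q1 q0-1->q4 q1-0->q2 q1-1->q4 q2-0->q3 q2-1->q4 q3-0->q3 q3-1->q3 q4-0->q4 q4-1->q4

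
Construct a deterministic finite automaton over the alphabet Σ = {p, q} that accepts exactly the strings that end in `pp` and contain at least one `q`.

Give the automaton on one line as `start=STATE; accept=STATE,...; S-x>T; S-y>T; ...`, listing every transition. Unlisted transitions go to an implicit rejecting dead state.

Build one automaton per condition and run them in lockstep. The first has 3 states tracking how much of the suffix `pp` has currently been matched; the second has 3 states tracking the count of `q`s, saturating at 2. A product state is a pair (one from each), accepting exactly when both do.
9 states suffice.
       p  q 
>  A   B  C 
   B   D  C 
   C   E  F 
   D   D  C 
   E   G  F 
   F   H  F 
 * G   G  F 
   H   I  F 
 * I   I  F 
(> = start, * = accepting)

start=A; accept=G,I; A-p>B; A-q>C; B-p>D; B-q>C; C-p>E; C-q>F; D-p>D; D-q>C; E-p>G; E-q>F; F-p>H; F-q>F; G-p>G; G-q>F; H-p>I; H-q>F; I-p>I; I-q>F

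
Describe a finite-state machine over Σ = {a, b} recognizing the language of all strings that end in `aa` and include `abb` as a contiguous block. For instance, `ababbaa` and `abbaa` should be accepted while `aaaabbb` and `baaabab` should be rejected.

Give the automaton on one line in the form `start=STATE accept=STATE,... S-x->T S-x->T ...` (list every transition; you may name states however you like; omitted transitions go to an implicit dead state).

Handle the two conditions separately and then intersect. One (3 states) tracks how much of the suffix `aa` has currently been matched; the other (4 states) tracks whether and how much of `abb` has been seen. Each combined state is a pair, one component from each; accept when both components accept. Minimizing collapses redundant product states.
With 6 states:
        a   b  
>  S0   S1  S0 
   S1   S1  S2 
   S2   S1  S3 
   S3   S4  S3 
   S4   S5  S3 
 * S5   S5  S3 
(> = start, * = accepting)

start=S0 accept=S5 S0-a->S1 S0-b->S0 S1-a->S1 S1-b->S2 S2-a->S1 S2-b->S3 S3-a->S4 S3-b->S3 S4-a->S5 S4-b->S3 S5-a->S5 S5-b->S3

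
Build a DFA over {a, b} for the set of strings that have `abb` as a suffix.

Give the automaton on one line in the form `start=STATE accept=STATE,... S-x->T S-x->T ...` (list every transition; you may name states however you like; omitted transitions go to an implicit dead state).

Remember how much of `abb` the current input suffix matches. State S0 means no match yet; S1 means the last symbol is `a`; S2 means the last 2 symbols are `ab`; S3 means the last 3 symbols are `abb`. Only S3 accepts. On a mismatch, fall back to the longest proper suffix that is still a prefix of `abb`.
        a   b  
>  S0   S1  S0 
   S1   S1  S2 
   S2   S1  S3 
 * S3   S1  S0 
(> = start, * = accepting)

start=S0 accept=S3 S0-a->S1 S0-b->S0 S1-a->S1 S1-b->S2 S2-a->S1 S2-b->S3 S3-a->S1 S3-b->S0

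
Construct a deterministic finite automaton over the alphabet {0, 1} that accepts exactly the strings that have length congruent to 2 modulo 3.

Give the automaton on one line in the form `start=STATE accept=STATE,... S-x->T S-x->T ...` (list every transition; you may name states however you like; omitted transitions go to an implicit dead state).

start=A accept=C A-0->B A-1->B B-0->C B-1->C C-0->A C-1->A

Only the length mod 3 matters, so use a 3-cycle: from any state, every input symbol moves to the next state, wrapping C back to A. Mark C accepting.
3 states suffice.
       0  1 
>  A   B  B 
   B   C  C 
 * C   A  A 
(> = start, * = accepting)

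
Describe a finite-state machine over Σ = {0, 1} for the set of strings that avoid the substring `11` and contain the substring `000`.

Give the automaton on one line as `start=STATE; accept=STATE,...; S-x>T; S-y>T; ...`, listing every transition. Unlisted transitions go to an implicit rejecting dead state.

start=S0; accept=S5,S6; S0-0>S1; S0-1>S2; S1-0>S3; S1-1>S2; S2-0>S1; S2-1>S4; S3-0>S5; S3-1>S2; S4-0>S4; S4-1>S4; S5-0>S5; S5-1>S6; S6-0>S5; S6-1>S4

Run two small machines in parallel and take their product. The first has 3 states tracking partial matches of the forbidden pattern `11`; the second has 4 states tracking whether and how much of `000` has been seen. A product state is a pair (one from each), accepting exactly when both do. Minimizing collapses redundant product states.
        0   1  
>  S0   S1  S2 
   S1   S3  S2 
   S2   S1  S4 
   S3   S5  S2 
   S4   S4  S4 
 * S5   S5  S6 
 * S6   S5  S4 
(> = start, * = accepting)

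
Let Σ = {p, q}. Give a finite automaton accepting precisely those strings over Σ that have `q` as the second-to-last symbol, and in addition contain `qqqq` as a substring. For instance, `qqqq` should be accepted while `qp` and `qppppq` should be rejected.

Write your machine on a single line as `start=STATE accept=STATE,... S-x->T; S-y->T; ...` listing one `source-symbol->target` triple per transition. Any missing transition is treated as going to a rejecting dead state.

Handle the two conditions separately and then intersect. One (7 states) tracks the last 2 symbols read; the other (5 states) tracks whether and how much of `qqqq` has been seen. Each combined state is a pair, one component from each; accept when both components accept. Equivalent product states are then merged.
An 8-state machine:
       p  q 
>  A   A  B 
   B   A  C 
   C   A  D 
   D   A  E 
 * E   F  E 
 * F   G  H 
   G   G  H 
   H   F  E 
(> = start, * = accepting)

start=A; accept=E,F; A-p->A; A-q->B; B-p->A; B-q->C; C-p->A; C-q->D; D-p->A; D-q->E; E-p->F; E-q->E; F-p->G; F-q->H; G-p->G; G-q->H; H-p->F; H-q->E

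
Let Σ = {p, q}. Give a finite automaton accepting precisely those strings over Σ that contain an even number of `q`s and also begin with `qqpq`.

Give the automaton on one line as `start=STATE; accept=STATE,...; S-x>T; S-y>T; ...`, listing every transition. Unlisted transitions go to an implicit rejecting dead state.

Handle the two conditions separately and then intersect. The first has 2 states tracking the count of `q`s modulo 2; the second has 6 states tracking whether the input so far still matches the prefix `qqpq`. A product state is a pair (one from each), accepting exactly when both do. After merging equivalent states the machine shrinks.
       p  q 
>  A   B  C 
   B   B  B 
   C   B  D 
   D   E  B 
   E   B  F 
   F   F  G 
 * G   G  F 
(> = start, * = accepting)

start=A; accept=G; A-p>B; A-q>C; B-p>B; B-q>B; C-p>B; C-q>D; D-p>E; D-q>B; E-p>B; E-q>F; F-p>F; F-q>G; G-p>G; G-q>F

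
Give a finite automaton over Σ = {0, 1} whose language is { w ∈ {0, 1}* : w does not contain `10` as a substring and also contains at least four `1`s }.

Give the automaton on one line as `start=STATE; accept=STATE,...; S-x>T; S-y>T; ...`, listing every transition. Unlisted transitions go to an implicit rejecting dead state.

start=q0; accept=q7,q9; q0-0>q0; q0-1>q1; q1-0>q2; q1-1>q3; q2-0>q2; q2-1>q4; q3-0>q4; q3-1>q5; q4-0>q4; q4-1>q6; q5-0>q6; q5-1>q7; q6-0>q6; q6-1>q8; q7-0>q8; q7-1>q9; q8-0>q8; q8-1>q10; q9-0>q10; q9-1>q9; q10-0>q10; q10-1>q10

Build one automaton per condition and run them in lockstep. The first has 3 states tracking partial matches of the forbidden pattern `10`; the second has 6 states tracking the count of `1`s, saturating at 5. A product state is a pair (one from each), accepting exactly when both do.
An 11-state machine:
          0    1  
>  q0     q0   q1 
   q1     q2   q3 
   q2     q2   q4 
   q3     q4   q5 
   q4     q4   q6 
   q5     q6   q7 
   q6     q6   q8 
 * q7     q8   q9 
   q8     q8  q10 
 * q9    q10   q9 
   q10   q10  q10 
(> = start, * = accepting)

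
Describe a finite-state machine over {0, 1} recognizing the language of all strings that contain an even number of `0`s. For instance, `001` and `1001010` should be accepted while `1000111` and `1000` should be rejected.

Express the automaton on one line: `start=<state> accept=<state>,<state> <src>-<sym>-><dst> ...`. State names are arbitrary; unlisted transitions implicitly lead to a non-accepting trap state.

start=S0 accept=S0 S0-0->S1 S0-1->S0 S1-0->S0 S1-1->S1

Keep the running count of `0`s modulo 2: each `0` advances along the cycle S0 → S1 → S0 while other symbols loop. Accept at S0.
With 2 states:
        0   1  
>* S0   S1  S0 
   S1   S0  S1 
(> = start, * = accepting)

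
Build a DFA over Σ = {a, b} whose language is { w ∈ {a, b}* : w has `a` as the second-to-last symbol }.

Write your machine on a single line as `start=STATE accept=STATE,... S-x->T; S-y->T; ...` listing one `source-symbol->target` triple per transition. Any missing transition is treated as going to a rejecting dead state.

Because acceptance depends on a position counted from the end, the machine has to buffer the most recent 2 symbols. Make each state the string of the last up-to-2 symbols read; on input `x` shift the window left and append `x`. Accept when the buffered window has length 2 and begins with `a`.
With 7 states:
        a   b  
>  q0   q1  q2 
   q1   q3  q4 
   q2   q5  q6 
 * q3   q3  q4 
 * q4   q5  q6 
   q5   q3  q4 
   q6   q5  q6 
(> = start, * = accepting)

start=q0; accept=q3,q4; q0-a->q1; q0-b->q2; q1-a->q3; q1-b->q4; q2-a->q5; q2-b->q6; q3-a->q3; q3-b->q4; q4-a->q5; q4-b->q6; q5-a->q3; q5-b->q4; q6-a->q5; q6-b->q6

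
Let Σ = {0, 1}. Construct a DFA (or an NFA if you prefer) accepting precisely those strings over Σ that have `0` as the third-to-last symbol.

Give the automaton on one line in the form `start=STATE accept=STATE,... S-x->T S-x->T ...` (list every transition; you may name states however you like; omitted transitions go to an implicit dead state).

A DFA must remember the last 3 symbols (since which symbol is third-to-last isn't known until the input ends). Use one state per possible window of the last ≤3 symbols; accept from those whose window starts with `0`.
With 15 states:
       0  1 
>  A   B  C 
   B   D  E 
   C   F  G 
   D   H  I 
   E   J  K 
   F   L  M 
   G   N  O 
 * H   H  I 
 * I   J  K 
 * J   L  M 
 * K   N  O 
   L   H  I 
   M   J  K 
   N   L  M 
   O   N  O 
(> = start, * = accepting)

start=A accept=H,I,J,K A-0->B A-1->C B-0->D B-1->E C-0->F C-1->G D-0->H D-1->I E-0->J E-1->K F-0->L F-1->M G-0->N G-1->O H-0->H H-1->I I-0->J I-1->K J-0->L J-1->M K-0->N K-1->O L-0->H L-1->I M-0->J M-1->K N-0->L N-1->M O-0->N O-1->O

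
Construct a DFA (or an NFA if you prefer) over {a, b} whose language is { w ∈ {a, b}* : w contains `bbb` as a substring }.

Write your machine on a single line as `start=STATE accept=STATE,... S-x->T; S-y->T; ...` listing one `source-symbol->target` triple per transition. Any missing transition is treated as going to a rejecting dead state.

States q0..q2 record the length of the longest prefix of `bbb` that matches the current input suffix. Reaching q3 means `bbb` has been seen, and we stay there forever. Accept from q3.
        a   b  
>  q0   q0  q1 
   q1   q0  q2 
   q2   q0  q3 
 * q3   q3  q3 
(> = start, * = accepting)

start=q0; accept=q3; q0-a->q0; q0-b->q1; q1-a->q0; q1-b->q2; q2-a->q0; q2-b->q3; q3-a->q3; q3-b->q3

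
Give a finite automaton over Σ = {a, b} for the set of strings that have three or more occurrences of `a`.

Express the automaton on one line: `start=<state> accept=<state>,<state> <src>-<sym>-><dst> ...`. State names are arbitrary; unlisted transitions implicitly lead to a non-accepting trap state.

start=q0 accept=q3,q4 q0-a->q1 q0-b->q0 q1-a->q2 q1-b->q1 q2-a->q3 q2-b->q2 q3-a->q4 q3-b->q3 q4-a->q4 q4-b->q4

Only the number of `a`s matters, and only up to 4. Make a chain q0 → q1 → q2 → q3 → q4 advanced by each `a` (with q4 absorbing); every other symbol self-loops. The accepting set is {q3, q4}.
A 5-state machine:
        a   b  
>  q0   q1  q0 
   q1   q2  q1 
   q2   q3  q2 
 * q3   q4  q3 
 * q4   q4  q4 
(> = start, * = accepting)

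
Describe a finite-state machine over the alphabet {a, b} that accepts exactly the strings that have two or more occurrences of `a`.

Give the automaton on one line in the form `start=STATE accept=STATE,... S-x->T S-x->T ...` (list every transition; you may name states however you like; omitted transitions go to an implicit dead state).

start=q0 accept=q2,q3 q0-a->q1 q0-b->q0 q1-a->q2 q1-b->q1 q2-a->q3 q2-b->q2 q3-a->q3 q3-b->q3

Only the number of `a`s matters, and only up to 3. Make a chain q0 → q1 → q2 → q3 advanced by each `a` (with q3 absorbing); every other symbol self-loops. The accepting set is {q2, q3}.
        a   b  
>  q0   q1  q0 
   q1   q2  q1 
 * q2   q3  q2 
 * q3   q3  q3 
(> = start, * = accepting)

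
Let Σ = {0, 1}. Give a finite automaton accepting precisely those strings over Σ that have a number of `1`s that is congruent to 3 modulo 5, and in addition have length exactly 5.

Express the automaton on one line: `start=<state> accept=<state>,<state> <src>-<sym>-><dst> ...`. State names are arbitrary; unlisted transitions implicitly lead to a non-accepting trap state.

Run two small machines in parallel and take their product. One (5 states) tracks the count of `1`s modulo 5; the other (7 states) tracks the input length, saturating at 6. Each combined state is a pair, one component from each; accept when both components accept. Equivalent product states are then merged.
          0    1  
>  q0     q1   q2 
   q1     q3   q4 
   q2     q4   q5 
   q3     q6   q7 
   q4     q7   q8 
   q5     q8   q9 
   q6     q6   q6 
   q7     q6  q10 
   q8    q10  q11 
   q9    q11   q6 
   q10    q6  q12 
   q11   q12   q6 
 * q12    q6   q6 
(> = start, * = accepting)

start=q0 accept=q12 q0-0->q1 q0-1->q2 q1-0->q3 q1-1->q4 q2-0->q4 q2-1->q5 q3-0->q6 q3-1->q7 q4-0->q7 q4-1->q8 q5-0->q8 q5-1->q9 q6-0->q6 q6-1->q6 q7-0->q6 q7-1->q10 q8-0->q10 q8-1->q11 q9-0->q11 q9-1->q6 q10-0->q6 q10-1->q12 q11-0->q12 q11-1->q6 q12-0->q6 q12-1->q6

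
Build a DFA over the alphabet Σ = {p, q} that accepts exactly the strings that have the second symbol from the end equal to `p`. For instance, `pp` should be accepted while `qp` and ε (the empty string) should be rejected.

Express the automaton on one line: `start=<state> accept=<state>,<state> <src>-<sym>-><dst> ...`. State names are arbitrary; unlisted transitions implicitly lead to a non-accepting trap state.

A DFA must remember the last 2 symbols (since which symbol is second-to-last isn't known until the input ends). Use one state per possible window of the last ≤2 symbols; accept from those whose window starts with `p`.
With 7 states:
       p  q 
>  A   B  C 
   B   D  E 
   C   F  G 
 * D   D  E 
 * E   F  G 
   F   D  E 
   G   F  G 
(> = start, * = accepting)

start=A accept=D,E A-p->B A-q->C B-p->D B-q->E C-p->F C-q->G D-p->D D-q->E E-p->F E-q->G F-p->D F-q->E G-p->F G-q->G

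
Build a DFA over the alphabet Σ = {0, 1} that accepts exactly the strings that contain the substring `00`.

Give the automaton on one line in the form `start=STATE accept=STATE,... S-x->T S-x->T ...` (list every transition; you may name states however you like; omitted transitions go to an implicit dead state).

start=s0 accept=s2 s0-0->s1 s0-1->s0 s1-0->s2 s1-1->s0 s2-0->s2 s2-1->s2

States s0..s1 record the length of the longest prefix of `00` that matches the current input suffix. Reaching s2 means `00` has been seen, and we stay there forever. Accept from s2.
        0   1  
>  s0   s1  s0 
   s1   s2  s0 
 * s2   s2  s2 
(> = start, * = accepting)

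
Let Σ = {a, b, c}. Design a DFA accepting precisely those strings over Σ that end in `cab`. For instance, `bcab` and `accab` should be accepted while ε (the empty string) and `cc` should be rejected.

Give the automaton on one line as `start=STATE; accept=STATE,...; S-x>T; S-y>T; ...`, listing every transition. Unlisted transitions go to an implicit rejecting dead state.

start=q0; accept=q3; q0-a>q0; q0-b>q0; q0-c>q1; q1-a>q2; q1-b>q0; q1-c>q1; q2-a>q0; q2-b>q3; q2-c>q1; q3-a>q0; q3-b>q0; q3-c>q1

Remember how much of `cab` the current input suffix matches. State q0 means no match yet; q1 means the last symbol is `c`; q2 means the last 2 symbols are `ca`; q3 means the last 3 symbols are `cab`. Only q3 accepts. On a mismatch, fall back to the longest proper suffix that is still a prefix of `cab`.
4 states suffice.
        a   b   c  
>  q0   q0  q0  q1 
   q1   q2  q0  q1 
   q2   q0  q3  q1 
 * q3   q0  q0  q1 
(> = start, * = accepting)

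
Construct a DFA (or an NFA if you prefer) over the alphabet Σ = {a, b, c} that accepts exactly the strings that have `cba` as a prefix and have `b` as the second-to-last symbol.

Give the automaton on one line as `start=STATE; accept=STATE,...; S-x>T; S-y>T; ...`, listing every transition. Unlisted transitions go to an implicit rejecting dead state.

start=s0; accept=s4,s7; s0-a>s1; s0-b>s1; s0-c>s2; s1-a>s1; s1-b>s1; s1-c>s1; s2-a>s1; s2-b>s3; s2-c>s1; s3-a>s4; s3-b>s1; s3-c>s1; s4-a>s5; s4-b>s6; s4-c>s5; s5-a>s5; s5-b>s6; s5-c>s5; s6-a>s4; s6-b>s7; s6-c>s4; s7-a>s4; s7-b>s7; s7-c>s4

Handle the two conditions separately and then intersect. One (5 states) tracks whether the input so far still matches the prefix `cba`; the other (13 states) tracks the last 2 symbols read. Each combined state is a pair, one component from each; accept when both components accept. Equivalent product states are then merged.
An 8-state machine:
        a   b   c  
>  s0   s1  s1  s2 
   s1   s1  s1  s1 
   s2   s1  s3  s1 
   s3   s4  s1  s1 
 * s4   s5  s6  s5 
   s5   s5  s6  s5 
   s6   s4  s7  s4 
 * s7   s4  s7  s4 
(> = start, * = accepting)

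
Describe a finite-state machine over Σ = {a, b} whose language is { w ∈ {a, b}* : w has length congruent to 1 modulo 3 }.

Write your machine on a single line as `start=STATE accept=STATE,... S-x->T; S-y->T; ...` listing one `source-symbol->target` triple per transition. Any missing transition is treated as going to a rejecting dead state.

start=S0; accept=S1; S0-a->S1; S0-b->S1; S1-a->S2; S1-b->S2; S2-a->S0; S2-b->S0

Count input length modulo 3: every symbol advances one step around the cycle S0 → S1 → S2 → S0. Accept at S1.
With 3 states:
        a   b  
>  S0   S1  S1 
 * S1   S2  S2 
   S2   S0  S0 
(> = start, * = accepting)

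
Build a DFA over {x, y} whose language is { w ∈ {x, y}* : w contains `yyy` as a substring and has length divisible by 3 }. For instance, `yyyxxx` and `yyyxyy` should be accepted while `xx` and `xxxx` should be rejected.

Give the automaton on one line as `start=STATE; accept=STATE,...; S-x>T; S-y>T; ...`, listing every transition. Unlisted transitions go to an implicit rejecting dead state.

start=S0; accept=S8; S0-x>S1; S0-y>S2; S1-x>S3; S1-y>S4; S2-x>S3; S2-y>S5; S3-x>S0; S3-y>S6; S4-x>S0; S4-y>S7; S5-x>S0; S5-y>S8; S6-x>S1; S6-y>S9; S7-x>S1; S7-y>S10; S8-x>S10; S8-y>S10; S9-x>S3; S9-y>S11; S10-x>S11; S10-y>S11; S11-x>S8; S11-y>S8

Handle the two conditions separately and then intersect. One (4 states) tracks whether and how much of `yyy` has been seen; the other (3 states) tracks the input length modulo 3. Each combined state is a pair, one component from each; accept when both components accept.
          x    y  
>  S0     S1   S2 
   S1     S3   S4 
   S2     S3   S5 
   S3     S0   S6 
   S4     S0   S7 
   S5     S0   S8 
   S6     S1   S9 
   S7     S1  S10 
 * S8    S10  S10 
   S9     S3  S11 
   S10   S11  S11 
   S11    S8   S8 
(> = start, * = accepting)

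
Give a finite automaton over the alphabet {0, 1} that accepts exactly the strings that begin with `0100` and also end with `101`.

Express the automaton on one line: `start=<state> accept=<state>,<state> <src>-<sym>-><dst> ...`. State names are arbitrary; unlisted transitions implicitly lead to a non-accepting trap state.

start=A accept=I A-0->B A-1->C B-0->C B-1->D C-0->C C-1->C D-0->E D-1->C E-0->F E-1->C F-0->F F-1->G G-0->H G-1->G H-0->F H-1->I I-0->H I-1->G

Handle the two conditions separately and then intersect. One (6 states) tracks whether the input so far still matches the prefix `0100`; the other (4 states) tracks how much of the suffix `101` has currently been matched. Each combined state is a pair, one component from each; accept when both components accept. Minimizing collapses redundant product states.
       0  1 
>  A   B  C 
   B   C  D 
   C   C  C 
   D   E  C 
   E   F  C 
   F   F  G 
   G   H  G 
   H   F  I 
 * I   H  G 
(> = start, * = accepting)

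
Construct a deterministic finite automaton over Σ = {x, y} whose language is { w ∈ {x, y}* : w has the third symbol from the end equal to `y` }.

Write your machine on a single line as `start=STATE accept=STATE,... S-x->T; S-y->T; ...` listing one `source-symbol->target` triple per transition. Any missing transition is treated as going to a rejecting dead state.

start=s0; accept=s11,s12,s13,s14; s0-x->s1; s0-y->s2; s1-x->s3; s1-y->s4; s2-x->s5; s2-y->s6; s3-x->s7; s3-y->s8; s4-x->s9; s4-y->s10; s5-x->s11; s5-y->s12; s6-x->s13; s6-y->s14; s7-x->s7; s7-y->s8; s8-x->s9; s8-y->s10; s9-x->s11; s9-y->s12; s10-x->s13; s10-y->s14; s11-x->s7; s11-y->s8; s12-x->s9; s12-y->s10; s13-x->s11; s13-y->s12; s14-x->s13; s14-y->s14

A DFA must remember the last 3 symbols (since which symbol is third-to-last isn't known until the input ends). Use one state per possible window of the last ≤3 symbols; accept from those whose window starts with `y`.
With 15 states:
          x    y  
>  s0     s1   s2 
   s1     s3   s4 
   s2     s5   s6 
   s3     s7   s8 
   s4     s9  s10 
   s5    s11  s12 
   s6    s13  s14 
   s7     s7   s8 
   s8     s9  s10 
   s9    s11  s12 
   s10   s13  s14 
 * s11    s7   s8 
 * s12    s9  s10 
 * s13   s11  s12 
 * s14   s13  s14 
(> = start, * = accepting)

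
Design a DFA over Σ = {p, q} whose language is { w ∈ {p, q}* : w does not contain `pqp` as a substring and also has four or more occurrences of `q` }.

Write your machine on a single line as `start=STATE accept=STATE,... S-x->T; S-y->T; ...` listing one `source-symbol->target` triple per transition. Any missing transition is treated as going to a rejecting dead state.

Build one automaton per condition and run them in lockstep. One (4 states) tracks partial matches of the forbidden pattern `pqp`; the other (6 states) tracks the count of `q`s, saturating at 5. Each combined state is a pair, one component from each; accept when both components accept. After merging equivalent states the machine shrinks.
With 15 states:
       p  q 
>  A   B  C 
   B   B  D 
   C   E  F 
   D   G  F 
   E   E  H 
   F   I  J 
   G   G  G 
   H   G  J 
   I   I  K 
   J   L  M 
   K   G  M 
   L   L  N 
 * M   O  M 
 * N   G  M 
 * O   O  N 
(> = start, * = accepting)

start=A; accept=M,N,O; A-p->B; A-q->C; B-p->B; B-q->D; C-p->E; C-q->F; D-p->G; D-q->F; E-p->E; E-q->H; F-p->I; F-q->J; G-p->G; G-q->G; H-p->G; H-q->J; I-p->I; I-q->K; J-p->L; J-q->M; K-p->G; K-q->M; L-p->L; L-q->N; M-p->O; M-q->M; N-p->G; N-q->M; O-p->O; O-q->N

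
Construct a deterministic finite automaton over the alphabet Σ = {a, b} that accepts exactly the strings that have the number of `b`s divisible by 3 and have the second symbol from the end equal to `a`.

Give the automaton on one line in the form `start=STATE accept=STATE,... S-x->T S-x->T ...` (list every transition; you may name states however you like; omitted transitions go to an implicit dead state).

Handle the two conditions separately and then intersect. One (3 states) tracks the count of `b`s modulo 3; the other (7 states) tracks the last 2 symbols read. Each combined state is a pair, one component from each; accept when both components accept. Minimizing collapses redundant product states.
7 states suffice.
        a   b  
>  S0   S1  S2 
   S1   S3  S2 
   S2   S2  S4 
 * S3   S3  S2 
   S4   S5  S0 
   S5   S5  S6 
 * S6   S1  S2 
(> = start, * = accepting)

start=S0 accept=S3,S6 S0-a->S1 S0-b->S2 S1-a->S3 S1-b->S2 S2-a->S2 S2-b->S4 S3-a->S3 S3-b->S2 S4-a->S5 S4-b->S0 S5-a->S5 S5-b->S6 S6-a->S1 S6-b->S2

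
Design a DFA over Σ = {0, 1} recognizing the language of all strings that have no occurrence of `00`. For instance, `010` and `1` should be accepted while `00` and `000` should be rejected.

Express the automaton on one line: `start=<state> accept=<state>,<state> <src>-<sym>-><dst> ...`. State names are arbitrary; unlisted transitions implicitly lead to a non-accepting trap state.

start=s0 accept=s0,s1 s0-0->s1 s0-1->s0 s1-0->s2 s1-1->s0 s2-0->s2 s2-1->s2

Track partial matches of the forbidden pattern `00`. State s2 is a dead state reached once `00` has occurred; every other state accepts. s0 means no part of `00` is currently matched.
A 3-state machine:
        0   1  
>* s0   s1  s0 
 * s1   s2  s0 
   s2   s2  s2 
(> = start, * = accepting)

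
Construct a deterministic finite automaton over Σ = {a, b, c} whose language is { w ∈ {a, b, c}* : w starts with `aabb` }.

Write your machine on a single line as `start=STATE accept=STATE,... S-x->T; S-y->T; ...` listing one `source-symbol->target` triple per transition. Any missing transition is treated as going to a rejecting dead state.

start=q0; accept=q4; q0-a->q1; q0-b->q5; q0-c->q5; q1-a->q2; q1-b->q5; q1-c->q5; q2-a->q5; q2-b->q3; q2-c->q5; q3-a->q5; q3-b->q4; q3-c->q5; q4-a->q4; q4-b->q4; q4-c->q4; q5-a->q5; q5-b->q5; q5-c->q5

Check the first 4 symbols one by one: q0 through q3 record how many have matched `aabb` so far; any wrong symbol goes to the dead state q5. After all 4 match we enter the accepting sink q4.
With 6 states:
        a   b   c  
>  q0   q1  q5  q5 
   q1   q2  q5  q5 
   q2   q5  q3  q5 
   q3   q5  q4  q5 
 * q4   q4  q4  q4 
   q5   q5  q5  q5 
(> = start, * = accepting)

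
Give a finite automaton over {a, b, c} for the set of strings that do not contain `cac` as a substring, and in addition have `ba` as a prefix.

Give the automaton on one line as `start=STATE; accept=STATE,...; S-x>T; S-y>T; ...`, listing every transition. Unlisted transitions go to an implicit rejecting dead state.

start=q0; accept=q3,q4,q5; q0-a>q1; q0-b>q2; q0-c>q1; q1-a>q1; q1-b>q1; q1-c>q1; q2-a>q3; q2-b>q1; q2-c>q1; q3-a>q3; q3-b>q3; q3-c>q4; q4-a>q5; q4-b>q3; q4-c>q4; q5-a>q3; q5-b>q3; q5-c>q1

Handle the two conditions separately and then intersect. The first has 4 states tracking partial matches of the forbidden pattern `cac`; the second has 4 states tracking whether the input so far still matches the prefix `ba`. A product state is a pair (one from each), accepting exactly when both do. Minimizing collapses redundant product states.
6 states suffice.
        a   b   c  
>  q0   q1  q2  q1 
   q1   q1  q1  q1 
   q2   q3  q1  q1 
 * q3   q3  q3  q4 
 * q4   q5  q3  q4 
 * q5   q3  q3  q1 
(> = start, * = accepting)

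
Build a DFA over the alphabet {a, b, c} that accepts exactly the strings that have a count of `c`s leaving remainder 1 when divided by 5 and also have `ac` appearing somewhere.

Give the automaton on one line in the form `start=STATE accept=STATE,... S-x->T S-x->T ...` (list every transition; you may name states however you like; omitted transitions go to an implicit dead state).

Handle the two conditions separately and then intersect. One (5 states) tracks the count of `c`s modulo 5; the other (3 states) tracks whether and how much of `ac` has been seen. Each combined state is a pair, one component from each; accept when both components accept.
A 15-state machine:
          a    b    c  
>  q0     q1   q0   q2 
   q1     q1   q0   q3 
   q2     q4   q2   q5 
 * q3     q3   q3   q6 
   q4     q4   q2   q6 
   q5     q7   q5   q8 
   q6     q6   q6   q9 
   q7     q7   q5   q9 
   q8    q10   q8  q11 
   q9     q9   q9  q12 
   q10   q10   q8  q12 
   q11   q13  q11   q0 
   q12   q12  q12  q14 
   q13   q13  q11  q14 
   q14   q14  q14   q3 
(> = start, * = accepting)

start=q0 accept=q3 q0-a->q1 q0-b->q0 q0-c->q2 q1-a->q1 q1-b->q0 q1-c->q3 q2-a->q4 q2-b->q2 q2-c->q5 q3-a->q3 q3-b->q3 q3-c->q6 q4-a->q4 q4-b->q2 q4-c->q6 q5-a->q7 q5-b->q5 q5-c->q8 q6-a->q6 q6-b->q6 q6-c->q9 q7-a->q7 q7-b->q5 q7-c->q9 q8-a->q10 q8-b->q8 q8-c->q11 q9-a->q9 q9-b->q9 q9-c->q12 q10-a->q10 q10-b->q8 q10-c->q12 q11-a->q13 q11-b->q11 q11-c->q0 q12-a->q12 q12-b->q12 q12-c->q14 q13-a->q13 q13-b->q11 q13-c->q14 q14-a->q14 q14-b->q14 q14-c->q3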